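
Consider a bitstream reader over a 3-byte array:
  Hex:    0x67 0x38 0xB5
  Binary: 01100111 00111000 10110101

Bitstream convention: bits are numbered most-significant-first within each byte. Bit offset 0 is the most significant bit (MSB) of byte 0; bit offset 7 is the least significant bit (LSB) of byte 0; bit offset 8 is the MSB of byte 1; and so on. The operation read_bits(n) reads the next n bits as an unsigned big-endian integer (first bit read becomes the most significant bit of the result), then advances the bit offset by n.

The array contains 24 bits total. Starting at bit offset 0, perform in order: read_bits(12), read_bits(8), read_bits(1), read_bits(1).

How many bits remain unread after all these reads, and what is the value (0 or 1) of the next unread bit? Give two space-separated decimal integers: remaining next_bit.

Read 1: bits[0:12] width=12 -> value=1651 (bin 011001110011); offset now 12 = byte 1 bit 4; 12 bits remain
Read 2: bits[12:20] width=8 -> value=139 (bin 10001011); offset now 20 = byte 2 bit 4; 4 bits remain
Read 3: bits[20:21] width=1 -> value=0 (bin 0); offset now 21 = byte 2 bit 5; 3 bits remain
Read 4: bits[21:22] width=1 -> value=1 (bin 1); offset now 22 = byte 2 bit 6; 2 bits remain

Answer: 2 0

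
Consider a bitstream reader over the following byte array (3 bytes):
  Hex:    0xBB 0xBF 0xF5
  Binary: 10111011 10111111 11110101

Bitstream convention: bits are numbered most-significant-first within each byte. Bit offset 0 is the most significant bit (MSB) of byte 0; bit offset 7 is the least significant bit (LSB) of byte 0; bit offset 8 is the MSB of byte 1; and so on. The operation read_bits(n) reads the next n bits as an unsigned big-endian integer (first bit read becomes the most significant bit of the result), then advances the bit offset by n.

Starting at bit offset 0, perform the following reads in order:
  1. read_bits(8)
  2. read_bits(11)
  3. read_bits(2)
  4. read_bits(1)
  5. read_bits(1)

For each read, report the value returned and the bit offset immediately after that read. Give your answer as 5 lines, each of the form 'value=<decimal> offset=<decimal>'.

Answer: value=187 offset=8
value=1535 offset=19
value=2 offset=21
value=1 offset=22
value=0 offset=23

Derivation:
Read 1: bits[0:8] width=8 -> value=187 (bin 10111011); offset now 8 = byte 1 bit 0; 16 bits remain
Read 2: bits[8:19] width=11 -> value=1535 (bin 10111111111); offset now 19 = byte 2 bit 3; 5 bits remain
Read 3: bits[19:21] width=2 -> value=2 (bin 10); offset now 21 = byte 2 bit 5; 3 bits remain
Read 4: bits[21:22] width=1 -> value=1 (bin 1); offset now 22 = byte 2 bit 6; 2 bits remain
Read 5: bits[22:23] width=1 -> value=0 (bin 0); offset now 23 = byte 2 bit 7; 1 bits remain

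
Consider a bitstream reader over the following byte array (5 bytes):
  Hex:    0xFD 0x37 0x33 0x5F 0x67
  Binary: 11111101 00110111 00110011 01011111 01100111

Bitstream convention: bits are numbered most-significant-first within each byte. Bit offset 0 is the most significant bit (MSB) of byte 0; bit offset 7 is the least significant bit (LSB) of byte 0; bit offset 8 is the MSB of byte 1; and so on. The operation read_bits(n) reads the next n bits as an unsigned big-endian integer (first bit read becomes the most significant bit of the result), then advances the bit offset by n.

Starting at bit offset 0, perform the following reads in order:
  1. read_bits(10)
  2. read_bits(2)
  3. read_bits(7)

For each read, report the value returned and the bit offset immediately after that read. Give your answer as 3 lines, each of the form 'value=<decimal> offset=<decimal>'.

Answer: value=1012 offset=10
value=3 offset=12
value=57 offset=19

Derivation:
Read 1: bits[0:10] width=10 -> value=1012 (bin 1111110100); offset now 10 = byte 1 bit 2; 30 bits remain
Read 2: bits[10:12] width=2 -> value=3 (bin 11); offset now 12 = byte 1 bit 4; 28 bits remain
Read 3: bits[12:19] width=7 -> value=57 (bin 0111001); offset now 19 = byte 2 bit 3; 21 bits remain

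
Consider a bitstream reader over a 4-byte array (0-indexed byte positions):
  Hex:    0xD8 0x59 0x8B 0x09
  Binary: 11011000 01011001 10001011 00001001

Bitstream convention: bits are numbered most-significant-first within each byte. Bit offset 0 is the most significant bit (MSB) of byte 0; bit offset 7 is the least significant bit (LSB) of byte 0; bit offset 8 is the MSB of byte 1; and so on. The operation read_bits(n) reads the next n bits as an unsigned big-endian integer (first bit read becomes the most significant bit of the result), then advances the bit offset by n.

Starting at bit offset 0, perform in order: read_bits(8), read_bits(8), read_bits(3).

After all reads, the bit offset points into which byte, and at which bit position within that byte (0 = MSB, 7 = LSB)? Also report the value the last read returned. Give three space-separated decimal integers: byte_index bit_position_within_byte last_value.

Read 1: bits[0:8] width=8 -> value=216 (bin 11011000); offset now 8 = byte 1 bit 0; 24 bits remain
Read 2: bits[8:16] width=8 -> value=89 (bin 01011001); offset now 16 = byte 2 bit 0; 16 bits remain
Read 3: bits[16:19] width=3 -> value=4 (bin 100); offset now 19 = byte 2 bit 3; 13 bits remain

Answer: 2 3 4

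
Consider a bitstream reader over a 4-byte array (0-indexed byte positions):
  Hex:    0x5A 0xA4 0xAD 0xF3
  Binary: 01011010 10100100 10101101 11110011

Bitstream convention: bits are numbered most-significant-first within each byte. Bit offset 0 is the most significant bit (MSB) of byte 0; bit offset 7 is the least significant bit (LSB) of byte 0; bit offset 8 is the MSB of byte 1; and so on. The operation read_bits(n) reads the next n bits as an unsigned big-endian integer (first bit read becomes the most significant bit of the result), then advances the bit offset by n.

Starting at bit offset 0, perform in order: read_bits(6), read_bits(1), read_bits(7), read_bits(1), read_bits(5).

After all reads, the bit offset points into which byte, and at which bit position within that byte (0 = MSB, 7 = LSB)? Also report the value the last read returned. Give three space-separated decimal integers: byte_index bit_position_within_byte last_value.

Read 1: bits[0:6] width=6 -> value=22 (bin 010110); offset now 6 = byte 0 bit 6; 26 bits remain
Read 2: bits[6:7] width=1 -> value=1 (bin 1); offset now 7 = byte 0 bit 7; 25 bits remain
Read 3: bits[7:14] width=7 -> value=41 (bin 0101001); offset now 14 = byte 1 bit 6; 18 bits remain
Read 4: bits[14:15] width=1 -> value=0 (bin 0); offset now 15 = byte 1 bit 7; 17 bits remain
Read 5: bits[15:20] width=5 -> value=10 (bin 01010); offset now 20 = byte 2 bit 4; 12 bits remain

Answer: 2 4 10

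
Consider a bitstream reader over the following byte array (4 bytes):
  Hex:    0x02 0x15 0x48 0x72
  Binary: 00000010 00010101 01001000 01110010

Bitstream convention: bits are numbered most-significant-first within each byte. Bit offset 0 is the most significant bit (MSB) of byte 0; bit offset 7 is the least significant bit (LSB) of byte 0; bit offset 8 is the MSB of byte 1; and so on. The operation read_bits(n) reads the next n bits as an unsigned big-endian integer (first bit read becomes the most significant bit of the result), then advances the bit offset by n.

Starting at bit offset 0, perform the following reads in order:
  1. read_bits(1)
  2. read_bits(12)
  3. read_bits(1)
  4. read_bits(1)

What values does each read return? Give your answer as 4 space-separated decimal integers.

Answer: 0 66 1 0

Derivation:
Read 1: bits[0:1] width=1 -> value=0 (bin 0); offset now 1 = byte 0 bit 1; 31 bits remain
Read 2: bits[1:13] width=12 -> value=66 (bin 000001000010); offset now 13 = byte 1 bit 5; 19 bits remain
Read 3: bits[13:14] width=1 -> value=1 (bin 1); offset now 14 = byte 1 bit 6; 18 bits remain
Read 4: bits[14:15] width=1 -> value=0 (bin 0); offset now 15 = byte 1 bit 7; 17 bits remain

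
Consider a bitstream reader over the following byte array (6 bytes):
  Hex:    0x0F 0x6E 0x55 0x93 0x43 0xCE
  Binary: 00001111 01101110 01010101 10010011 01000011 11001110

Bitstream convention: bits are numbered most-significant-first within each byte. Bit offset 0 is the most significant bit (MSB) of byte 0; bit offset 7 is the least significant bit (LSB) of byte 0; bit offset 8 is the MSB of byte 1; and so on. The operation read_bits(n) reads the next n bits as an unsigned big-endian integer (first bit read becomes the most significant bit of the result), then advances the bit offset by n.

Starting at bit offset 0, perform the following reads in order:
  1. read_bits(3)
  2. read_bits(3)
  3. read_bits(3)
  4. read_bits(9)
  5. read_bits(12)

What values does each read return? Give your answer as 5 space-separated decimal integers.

Read 1: bits[0:3] width=3 -> value=0 (bin 000); offset now 3 = byte 0 bit 3; 45 bits remain
Read 2: bits[3:6] width=3 -> value=3 (bin 011); offset now 6 = byte 0 bit 6; 42 bits remain
Read 3: bits[6:9] width=3 -> value=6 (bin 110); offset now 9 = byte 1 bit 1; 39 bits remain
Read 4: bits[9:18] width=9 -> value=441 (bin 110111001); offset now 18 = byte 2 bit 2; 30 bits remain
Read 5: bits[18:30] width=12 -> value=1380 (bin 010101100100); offset now 30 = byte 3 bit 6; 18 bits remain

Answer: 0 3 6 441 1380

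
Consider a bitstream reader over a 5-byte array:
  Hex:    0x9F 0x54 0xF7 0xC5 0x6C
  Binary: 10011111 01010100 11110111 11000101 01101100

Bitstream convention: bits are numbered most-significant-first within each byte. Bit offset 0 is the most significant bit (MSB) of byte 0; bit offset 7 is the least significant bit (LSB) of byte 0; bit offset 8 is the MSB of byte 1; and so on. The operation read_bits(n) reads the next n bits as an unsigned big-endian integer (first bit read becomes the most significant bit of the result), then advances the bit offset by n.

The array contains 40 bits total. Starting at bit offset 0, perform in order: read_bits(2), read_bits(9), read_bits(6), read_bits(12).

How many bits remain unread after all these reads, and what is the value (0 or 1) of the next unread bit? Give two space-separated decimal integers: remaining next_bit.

Read 1: bits[0:2] width=2 -> value=2 (bin 10); offset now 2 = byte 0 bit 2; 38 bits remain
Read 2: bits[2:11] width=9 -> value=250 (bin 011111010); offset now 11 = byte 1 bit 3; 29 bits remain
Read 3: bits[11:17] width=6 -> value=41 (bin 101001); offset now 17 = byte 2 bit 1; 23 bits remain
Read 4: bits[17:29] width=12 -> value=3832 (bin 111011111000); offset now 29 = byte 3 bit 5; 11 bits remain

Answer: 11 1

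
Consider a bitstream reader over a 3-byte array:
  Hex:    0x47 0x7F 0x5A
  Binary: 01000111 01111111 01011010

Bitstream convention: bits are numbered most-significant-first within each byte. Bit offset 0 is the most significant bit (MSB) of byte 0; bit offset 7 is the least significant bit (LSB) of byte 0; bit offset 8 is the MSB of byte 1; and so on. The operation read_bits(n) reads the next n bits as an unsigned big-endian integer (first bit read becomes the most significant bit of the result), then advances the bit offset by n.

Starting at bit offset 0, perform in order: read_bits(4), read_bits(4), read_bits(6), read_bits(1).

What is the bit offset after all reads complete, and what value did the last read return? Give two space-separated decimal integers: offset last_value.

Read 1: bits[0:4] width=4 -> value=4 (bin 0100); offset now 4 = byte 0 bit 4; 20 bits remain
Read 2: bits[4:8] width=4 -> value=7 (bin 0111); offset now 8 = byte 1 bit 0; 16 bits remain
Read 3: bits[8:14] width=6 -> value=31 (bin 011111); offset now 14 = byte 1 bit 6; 10 bits remain
Read 4: bits[14:15] width=1 -> value=1 (bin 1); offset now 15 = byte 1 bit 7; 9 bits remain

Answer: 15 1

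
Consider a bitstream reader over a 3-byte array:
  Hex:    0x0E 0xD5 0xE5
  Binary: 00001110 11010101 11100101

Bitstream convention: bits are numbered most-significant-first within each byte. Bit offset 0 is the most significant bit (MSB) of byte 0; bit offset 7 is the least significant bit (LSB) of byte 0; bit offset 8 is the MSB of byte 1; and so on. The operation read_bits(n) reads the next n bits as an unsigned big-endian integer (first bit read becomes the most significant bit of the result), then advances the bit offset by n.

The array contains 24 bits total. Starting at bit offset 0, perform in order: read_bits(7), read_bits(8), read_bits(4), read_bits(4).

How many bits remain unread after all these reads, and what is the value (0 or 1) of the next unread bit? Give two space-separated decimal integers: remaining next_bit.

Read 1: bits[0:7] width=7 -> value=7 (bin 0000111); offset now 7 = byte 0 bit 7; 17 bits remain
Read 2: bits[7:15] width=8 -> value=106 (bin 01101010); offset now 15 = byte 1 bit 7; 9 bits remain
Read 3: bits[15:19] width=4 -> value=15 (bin 1111); offset now 19 = byte 2 bit 3; 5 bits remain
Read 4: bits[19:23] width=4 -> value=2 (bin 0010); offset now 23 = byte 2 bit 7; 1 bits remain

Answer: 1 1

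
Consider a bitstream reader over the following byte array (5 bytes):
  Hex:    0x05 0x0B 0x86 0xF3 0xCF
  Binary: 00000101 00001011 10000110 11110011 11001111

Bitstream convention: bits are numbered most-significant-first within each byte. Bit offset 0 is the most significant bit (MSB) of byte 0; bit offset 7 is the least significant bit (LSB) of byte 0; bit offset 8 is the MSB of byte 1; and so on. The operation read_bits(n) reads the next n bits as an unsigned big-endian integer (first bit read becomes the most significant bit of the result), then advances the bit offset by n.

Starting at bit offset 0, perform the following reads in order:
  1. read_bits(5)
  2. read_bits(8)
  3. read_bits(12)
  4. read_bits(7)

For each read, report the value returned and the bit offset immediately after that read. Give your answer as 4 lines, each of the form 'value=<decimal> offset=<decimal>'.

Answer: value=0 offset=5
value=161 offset=13
value=1805 offset=25
value=115 offset=32

Derivation:
Read 1: bits[0:5] width=5 -> value=0 (bin 00000); offset now 5 = byte 0 bit 5; 35 bits remain
Read 2: bits[5:13] width=8 -> value=161 (bin 10100001); offset now 13 = byte 1 bit 5; 27 bits remain
Read 3: bits[13:25] width=12 -> value=1805 (bin 011100001101); offset now 25 = byte 3 bit 1; 15 bits remain
Read 4: bits[25:32] width=7 -> value=115 (bin 1110011); offset now 32 = byte 4 bit 0; 8 bits remain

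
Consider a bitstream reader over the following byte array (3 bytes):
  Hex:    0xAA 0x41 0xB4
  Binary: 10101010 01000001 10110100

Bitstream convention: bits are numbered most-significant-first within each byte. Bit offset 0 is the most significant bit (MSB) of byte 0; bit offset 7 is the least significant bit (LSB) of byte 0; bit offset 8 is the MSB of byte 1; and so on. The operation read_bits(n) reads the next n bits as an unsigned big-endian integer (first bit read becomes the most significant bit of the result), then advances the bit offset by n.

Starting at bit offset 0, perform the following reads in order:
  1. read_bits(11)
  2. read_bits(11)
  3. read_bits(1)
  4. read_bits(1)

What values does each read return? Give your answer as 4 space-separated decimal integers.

Answer: 1362 109 0 0

Derivation:
Read 1: bits[0:11] width=11 -> value=1362 (bin 10101010010); offset now 11 = byte 1 bit 3; 13 bits remain
Read 2: bits[11:22] width=11 -> value=109 (bin 00001101101); offset now 22 = byte 2 bit 6; 2 bits remain
Read 3: bits[22:23] width=1 -> value=0 (bin 0); offset now 23 = byte 2 bit 7; 1 bits remain
Read 4: bits[23:24] width=1 -> value=0 (bin 0); offset now 24 = byte 3 bit 0; 0 bits remain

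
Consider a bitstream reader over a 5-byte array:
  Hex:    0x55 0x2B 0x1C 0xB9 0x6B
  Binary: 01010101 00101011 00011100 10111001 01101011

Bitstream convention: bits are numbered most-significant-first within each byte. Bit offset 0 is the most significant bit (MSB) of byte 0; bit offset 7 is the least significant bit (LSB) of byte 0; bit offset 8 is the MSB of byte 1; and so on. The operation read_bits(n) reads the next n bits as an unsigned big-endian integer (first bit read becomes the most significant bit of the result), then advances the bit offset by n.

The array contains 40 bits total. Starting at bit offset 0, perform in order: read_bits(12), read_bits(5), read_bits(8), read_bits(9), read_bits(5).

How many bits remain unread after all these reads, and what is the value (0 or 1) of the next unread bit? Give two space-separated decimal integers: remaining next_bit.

Read 1: bits[0:12] width=12 -> value=1362 (bin 010101010010); offset now 12 = byte 1 bit 4; 28 bits remain
Read 2: bits[12:17] width=5 -> value=22 (bin 10110); offset now 17 = byte 2 bit 1; 23 bits remain
Read 3: bits[17:25] width=8 -> value=57 (bin 00111001); offset now 25 = byte 3 bit 1; 15 bits remain
Read 4: bits[25:34] width=9 -> value=229 (bin 011100101); offset now 34 = byte 4 bit 2; 6 bits remain
Read 5: bits[34:39] width=5 -> value=21 (bin 10101); offset now 39 = byte 4 bit 7; 1 bits remain

Answer: 1 1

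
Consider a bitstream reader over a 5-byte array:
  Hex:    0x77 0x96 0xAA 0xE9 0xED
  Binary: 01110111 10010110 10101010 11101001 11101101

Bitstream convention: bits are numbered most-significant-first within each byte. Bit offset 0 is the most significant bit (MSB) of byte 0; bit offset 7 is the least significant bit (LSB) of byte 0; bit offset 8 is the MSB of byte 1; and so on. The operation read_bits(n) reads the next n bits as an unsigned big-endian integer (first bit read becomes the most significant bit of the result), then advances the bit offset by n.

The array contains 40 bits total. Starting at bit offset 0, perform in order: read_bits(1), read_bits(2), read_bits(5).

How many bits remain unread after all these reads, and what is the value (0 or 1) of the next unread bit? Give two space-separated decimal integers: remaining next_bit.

Answer: 32 1

Derivation:
Read 1: bits[0:1] width=1 -> value=0 (bin 0); offset now 1 = byte 0 bit 1; 39 bits remain
Read 2: bits[1:3] width=2 -> value=3 (bin 11); offset now 3 = byte 0 bit 3; 37 bits remain
Read 3: bits[3:8] width=5 -> value=23 (bin 10111); offset now 8 = byte 1 bit 0; 32 bits remain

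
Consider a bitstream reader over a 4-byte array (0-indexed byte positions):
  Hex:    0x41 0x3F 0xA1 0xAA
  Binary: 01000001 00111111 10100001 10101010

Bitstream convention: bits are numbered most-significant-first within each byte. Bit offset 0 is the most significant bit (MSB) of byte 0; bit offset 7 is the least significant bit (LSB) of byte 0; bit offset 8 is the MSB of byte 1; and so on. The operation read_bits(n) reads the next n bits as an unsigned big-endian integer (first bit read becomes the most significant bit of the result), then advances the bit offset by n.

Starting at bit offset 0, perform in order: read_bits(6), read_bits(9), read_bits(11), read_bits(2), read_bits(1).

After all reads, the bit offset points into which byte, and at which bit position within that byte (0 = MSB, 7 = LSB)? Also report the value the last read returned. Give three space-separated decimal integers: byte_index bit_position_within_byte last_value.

Read 1: bits[0:6] width=6 -> value=16 (bin 010000); offset now 6 = byte 0 bit 6; 26 bits remain
Read 2: bits[6:15] width=9 -> value=159 (bin 010011111); offset now 15 = byte 1 bit 7; 17 bits remain
Read 3: bits[15:26] width=11 -> value=1670 (bin 11010000110); offset now 26 = byte 3 bit 2; 6 bits remain
Read 4: bits[26:28] width=2 -> value=2 (bin 10); offset now 28 = byte 3 bit 4; 4 bits remain
Read 5: bits[28:29] width=1 -> value=1 (bin 1); offset now 29 = byte 3 bit 5; 3 bits remain

Answer: 3 5 1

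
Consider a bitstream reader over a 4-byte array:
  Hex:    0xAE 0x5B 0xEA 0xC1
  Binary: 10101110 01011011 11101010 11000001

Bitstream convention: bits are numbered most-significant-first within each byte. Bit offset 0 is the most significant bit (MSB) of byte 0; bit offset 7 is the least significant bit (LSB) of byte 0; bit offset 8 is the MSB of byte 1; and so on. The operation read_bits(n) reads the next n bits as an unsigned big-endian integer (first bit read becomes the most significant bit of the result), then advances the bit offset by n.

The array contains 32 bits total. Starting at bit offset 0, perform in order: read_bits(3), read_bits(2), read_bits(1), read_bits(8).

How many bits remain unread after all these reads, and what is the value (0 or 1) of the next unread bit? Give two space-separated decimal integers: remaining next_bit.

Answer: 18 1

Derivation:
Read 1: bits[0:3] width=3 -> value=5 (bin 101); offset now 3 = byte 0 bit 3; 29 bits remain
Read 2: bits[3:5] width=2 -> value=1 (bin 01); offset now 5 = byte 0 bit 5; 27 bits remain
Read 3: bits[5:6] width=1 -> value=1 (bin 1); offset now 6 = byte 0 bit 6; 26 bits remain
Read 4: bits[6:14] width=8 -> value=150 (bin 10010110); offset now 14 = byte 1 bit 6; 18 bits remain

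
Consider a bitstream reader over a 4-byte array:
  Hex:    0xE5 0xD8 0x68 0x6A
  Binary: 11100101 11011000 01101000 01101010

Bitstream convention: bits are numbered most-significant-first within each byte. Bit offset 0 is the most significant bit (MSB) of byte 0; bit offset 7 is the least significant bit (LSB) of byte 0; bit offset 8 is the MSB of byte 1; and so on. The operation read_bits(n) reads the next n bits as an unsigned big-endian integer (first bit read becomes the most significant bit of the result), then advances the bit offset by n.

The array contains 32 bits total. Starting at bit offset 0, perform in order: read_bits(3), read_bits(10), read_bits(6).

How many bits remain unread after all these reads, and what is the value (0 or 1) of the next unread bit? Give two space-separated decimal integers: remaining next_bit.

Read 1: bits[0:3] width=3 -> value=7 (bin 111); offset now 3 = byte 0 bit 3; 29 bits remain
Read 2: bits[3:13] width=10 -> value=187 (bin 0010111011); offset now 13 = byte 1 bit 5; 19 bits remain
Read 3: bits[13:19] width=6 -> value=3 (bin 000011); offset now 19 = byte 2 bit 3; 13 bits remain

Answer: 13 0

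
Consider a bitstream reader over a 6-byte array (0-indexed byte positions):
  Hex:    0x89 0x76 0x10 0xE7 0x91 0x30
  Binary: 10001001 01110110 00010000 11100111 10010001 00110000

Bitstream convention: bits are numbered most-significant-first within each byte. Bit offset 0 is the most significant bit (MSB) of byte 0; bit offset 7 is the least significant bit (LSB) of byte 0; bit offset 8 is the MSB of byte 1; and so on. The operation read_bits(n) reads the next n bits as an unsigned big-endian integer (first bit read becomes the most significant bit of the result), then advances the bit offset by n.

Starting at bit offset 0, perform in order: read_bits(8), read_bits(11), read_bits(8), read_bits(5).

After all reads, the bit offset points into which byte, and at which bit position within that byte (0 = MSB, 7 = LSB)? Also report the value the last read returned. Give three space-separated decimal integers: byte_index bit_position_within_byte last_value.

Answer: 4 0 7

Derivation:
Read 1: bits[0:8] width=8 -> value=137 (bin 10001001); offset now 8 = byte 1 bit 0; 40 bits remain
Read 2: bits[8:19] width=11 -> value=944 (bin 01110110000); offset now 19 = byte 2 bit 3; 29 bits remain
Read 3: bits[19:27] width=8 -> value=135 (bin 10000111); offset now 27 = byte 3 bit 3; 21 bits remain
Read 4: bits[27:32] width=5 -> value=7 (bin 00111); offset now 32 = byte 4 bit 0; 16 bits remain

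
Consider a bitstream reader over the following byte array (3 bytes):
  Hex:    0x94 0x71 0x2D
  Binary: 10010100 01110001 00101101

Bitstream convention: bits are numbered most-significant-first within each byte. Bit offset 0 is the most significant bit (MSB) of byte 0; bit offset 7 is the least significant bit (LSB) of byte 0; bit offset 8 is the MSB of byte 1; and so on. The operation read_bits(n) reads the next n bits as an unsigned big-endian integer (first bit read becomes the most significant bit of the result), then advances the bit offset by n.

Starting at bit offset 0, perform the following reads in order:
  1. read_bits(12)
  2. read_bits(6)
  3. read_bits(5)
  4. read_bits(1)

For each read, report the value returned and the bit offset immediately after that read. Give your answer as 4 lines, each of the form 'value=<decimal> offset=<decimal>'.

Read 1: bits[0:12] width=12 -> value=2375 (bin 100101000111); offset now 12 = byte 1 bit 4; 12 bits remain
Read 2: bits[12:18] width=6 -> value=4 (bin 000100); offset now 18 = byte 2 bit 2; 6 bits remain
Read 3: bits[18:23] width=5 -> value=22 (bin 10110); offset now 23 = byte 2 bit 7; 1 bits remain
Read 4: bits[23:24] width=1 -> value=1 (bin 1); offset now 24 = byte 3 bit 0; 0 bits remain

Answer: value=2375 offset=12
value=4 offset=18
value=22 offset=23
value=1 offset=24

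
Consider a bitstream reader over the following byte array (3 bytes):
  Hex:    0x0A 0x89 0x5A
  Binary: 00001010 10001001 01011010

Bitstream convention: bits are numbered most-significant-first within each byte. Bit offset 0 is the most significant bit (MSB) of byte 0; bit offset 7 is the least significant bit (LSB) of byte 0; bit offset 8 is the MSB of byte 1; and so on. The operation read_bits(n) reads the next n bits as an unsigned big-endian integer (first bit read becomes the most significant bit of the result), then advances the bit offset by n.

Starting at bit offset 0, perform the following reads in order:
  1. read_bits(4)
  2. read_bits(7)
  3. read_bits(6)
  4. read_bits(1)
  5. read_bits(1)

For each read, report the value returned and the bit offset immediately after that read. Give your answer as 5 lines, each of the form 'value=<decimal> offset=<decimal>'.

Read 1: bits[0:4] width=4 -> value=0 (bin 0000); offset now 4 = byte 0 bit 4; 20 bits remain
Read 2: bits[4:11] width=7 -> value=84 (bin 1010100); offset now 11 = byte 1 bit 3; 13 bits remain
Read 3: bits[11:17] width=6 -> value=18 (bin 010010); offset now 17 = byte 2 bit 1; 7 bits remain
Read 4: bits[17:18] width=1 -> value=1 (bin 1); offset now 18 = byte 2 bit 2; 6 bits remain
Read 5: bits[18:19] width=1 -> value=0 (bin 0); offset now 19 = byte 2 bit 3; 5 bits remain

Answer: value=0 offset=4
value=84 offset=11
value=18 offset=17
value=1 offset=18
value=0 offset=19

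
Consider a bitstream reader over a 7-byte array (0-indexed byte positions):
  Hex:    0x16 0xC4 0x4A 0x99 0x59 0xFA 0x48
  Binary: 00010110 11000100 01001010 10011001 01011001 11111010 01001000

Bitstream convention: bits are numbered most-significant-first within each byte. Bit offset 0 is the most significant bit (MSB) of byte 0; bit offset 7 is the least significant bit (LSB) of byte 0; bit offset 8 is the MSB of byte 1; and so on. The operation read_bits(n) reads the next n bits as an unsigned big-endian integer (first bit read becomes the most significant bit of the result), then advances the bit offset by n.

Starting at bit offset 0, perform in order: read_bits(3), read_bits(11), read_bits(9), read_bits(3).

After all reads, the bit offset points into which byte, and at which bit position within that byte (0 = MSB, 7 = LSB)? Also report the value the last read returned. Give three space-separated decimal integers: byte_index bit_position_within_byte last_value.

Read 1: bits[0:3] width=3 -> value=0 (bin 000); offset now 3 = byte 0 bit 3; 53 bits remain
Read 2: bits[3:14] width=11 -> value=1457 (bin 10110110001); offset now 14 = byte 1 bit 6; 42 bits remain
Read 3: bits[14:23] width=9 -> value=37 (bin 000100101); offset now 23 = byte 2 bit 7; 33 bits remain
Read 4: bits[23:26] width=3 -> value=2 (bin 010); offset now 26 = byte 3 bit 2; 30 bits remain

Answer: 3 2 2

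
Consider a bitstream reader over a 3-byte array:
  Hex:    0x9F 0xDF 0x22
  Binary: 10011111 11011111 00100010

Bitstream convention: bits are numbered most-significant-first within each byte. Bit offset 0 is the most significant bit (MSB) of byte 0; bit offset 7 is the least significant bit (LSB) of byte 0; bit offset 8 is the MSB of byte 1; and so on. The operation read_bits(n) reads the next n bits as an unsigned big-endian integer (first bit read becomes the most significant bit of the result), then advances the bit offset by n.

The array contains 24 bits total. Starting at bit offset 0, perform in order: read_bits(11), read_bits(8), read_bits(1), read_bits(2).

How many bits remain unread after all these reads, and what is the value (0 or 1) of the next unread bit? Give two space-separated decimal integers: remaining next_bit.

Answer: 2 1

Derivation:
Read 1: bits[0:11] width=11 -> value=1278 (bin 10011111110); offset now 11 = byte 1 bit 3; 13 bits remain
Read 2: bits[11:19] width=8 -> value=249 (bin 11111001); offset now 19 = byte 2 bit 3; 5 bits remain
Read 3: bits[19:20] width=1 -> value=0 (bin 0); offset now 20 = byte 2 bit 4; 4 bits remain
Read 4: bits[20:22] width=2 -> value=0 (bin 00); offset now 22 = byte 2 bit 6; 2 bits remain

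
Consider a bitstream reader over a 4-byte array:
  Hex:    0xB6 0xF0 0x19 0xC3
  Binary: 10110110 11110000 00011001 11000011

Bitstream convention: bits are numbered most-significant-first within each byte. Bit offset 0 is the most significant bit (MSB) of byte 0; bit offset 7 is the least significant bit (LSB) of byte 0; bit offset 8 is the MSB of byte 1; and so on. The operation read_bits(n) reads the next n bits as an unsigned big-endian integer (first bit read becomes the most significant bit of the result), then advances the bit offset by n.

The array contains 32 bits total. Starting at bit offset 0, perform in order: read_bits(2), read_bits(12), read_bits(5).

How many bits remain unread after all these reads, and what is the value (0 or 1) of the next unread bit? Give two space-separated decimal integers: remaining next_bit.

Read 1: bits[0:2] width=2 -> value=2 (bin 10); offset now 2 = byte 0 bit 2; 30 bits remain
Read 2: bits[2:14] width=12 -> value=3516 (bin 110110111100); offset now 14 = byte 1 bit 6; 18 bits remain
Read 3: bits[14:19] width=5 -> value=0 (bin 00000); offset now 19 = byte 2 bit 3; 13 bits remain

Answer: 13 1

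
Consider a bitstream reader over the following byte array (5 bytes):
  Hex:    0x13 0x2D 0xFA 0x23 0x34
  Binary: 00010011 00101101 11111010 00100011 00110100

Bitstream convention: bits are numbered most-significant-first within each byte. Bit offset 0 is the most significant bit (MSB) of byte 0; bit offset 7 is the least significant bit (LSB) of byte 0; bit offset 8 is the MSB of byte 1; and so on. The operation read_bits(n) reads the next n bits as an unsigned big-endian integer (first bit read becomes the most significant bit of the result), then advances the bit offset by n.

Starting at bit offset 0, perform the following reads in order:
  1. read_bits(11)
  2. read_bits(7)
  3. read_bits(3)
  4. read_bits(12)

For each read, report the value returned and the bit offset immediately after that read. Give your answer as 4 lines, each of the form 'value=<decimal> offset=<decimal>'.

Read 1: bits[0:11] width=11 -> value=153 (bin 00010011001); offset now 11 = byte 1 bit 3; 29 bits remain
Read 2: bits[11:18] width=7 -> value=55 (bin 0110111); offset now 18 = byte 2 bit 2; 22 bits remain
Read 3: bits[18:21] width=3 -> value=7 (bin 111); offset now 21 = byte 2 bit 5; 19 bits remain
Read 4: bits[21:33] width=12 -> value=1094 (bin 010001000110); offset now 33 = byte 4 bit 1; 7 bits remain

Answer: value=153 offset=11
value=55 offset=18
value=7 offset=21
value=1094 offset=33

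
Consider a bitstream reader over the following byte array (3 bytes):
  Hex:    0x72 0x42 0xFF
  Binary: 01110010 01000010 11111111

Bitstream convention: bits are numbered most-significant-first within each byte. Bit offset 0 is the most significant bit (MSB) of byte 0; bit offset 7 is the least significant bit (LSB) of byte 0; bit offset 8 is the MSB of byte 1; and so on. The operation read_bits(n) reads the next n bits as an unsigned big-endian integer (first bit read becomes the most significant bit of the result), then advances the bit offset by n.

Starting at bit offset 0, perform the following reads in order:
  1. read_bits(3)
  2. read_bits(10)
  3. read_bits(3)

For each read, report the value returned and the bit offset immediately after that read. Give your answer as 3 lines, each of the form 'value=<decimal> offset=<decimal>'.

Answer: value=3 offset=3
value=584 offset=13
value=2 offset=16

Derivation:
Read 1: bits[0:3] width=3 -> value=3 (bin 011); offset now 3 = byte 0 bit 3; 21 bits remain
Read 2: bits[3:13] width=10 -> value=584 (bin 1001001000); offset now 13 = byte 1 bit 5; 11 bits remain
Read 3: bits[13:16] width=3 -> value=2 (bin 010); offset now 16 = byte 2 bit 0; 8 bits remain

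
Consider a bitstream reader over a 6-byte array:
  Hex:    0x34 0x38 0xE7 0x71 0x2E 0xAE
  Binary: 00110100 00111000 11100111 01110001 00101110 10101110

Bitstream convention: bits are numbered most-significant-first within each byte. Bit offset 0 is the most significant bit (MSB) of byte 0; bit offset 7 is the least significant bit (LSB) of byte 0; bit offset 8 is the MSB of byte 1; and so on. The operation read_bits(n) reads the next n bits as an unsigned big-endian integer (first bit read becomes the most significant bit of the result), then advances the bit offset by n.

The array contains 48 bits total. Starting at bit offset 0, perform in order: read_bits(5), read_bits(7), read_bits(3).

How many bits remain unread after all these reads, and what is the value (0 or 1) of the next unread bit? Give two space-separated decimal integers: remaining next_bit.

Answer: 33 0

Derivation:
Read 1: bits[0:5] width=5 -> value=6 (bin 00110); offset now 5 = byte 0 bit 5; 43 bits remain
Read 2: bits[5:12] width=7 -> value=67 (bin 1000011); offset now 12 = byte 1 bit 4; 36 bits remain
Read 3: bits[12:15] width=3 -> value=4 (bin 100); offset now 15 = byte 1 bit 7; 33 bits remain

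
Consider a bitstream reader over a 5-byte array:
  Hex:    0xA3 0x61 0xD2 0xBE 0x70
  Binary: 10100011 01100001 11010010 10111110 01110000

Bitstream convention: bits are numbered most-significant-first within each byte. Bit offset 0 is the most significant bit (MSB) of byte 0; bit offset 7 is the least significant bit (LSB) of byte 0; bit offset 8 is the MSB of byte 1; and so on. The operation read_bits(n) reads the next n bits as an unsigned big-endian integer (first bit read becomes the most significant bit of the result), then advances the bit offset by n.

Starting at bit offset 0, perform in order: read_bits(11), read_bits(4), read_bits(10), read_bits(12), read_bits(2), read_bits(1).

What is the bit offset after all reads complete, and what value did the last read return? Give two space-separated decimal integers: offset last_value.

Read 1: bits[0:11] width=11 -> value=1307 (bin 10100011011); offset now 11 = byte 1 bit 3; 29 bits remain
Read 2: bits[11:15] width=4 -> value=0 (bin 0000); offset now 15 = byte 1 bit 7; 25 bits remain
Read 3: bits[15:25] width=10 -> value=933 (bin 1110100101); offset now 25 = byte 3 bit 1; 15 bits remain
Read 4: bits[25:37] width=12 -> value=1998 (bin 011111001110); offset now 37 = byte 4 bit 5; 3 bits remain
Read 5: bits[37:39] width=2 -> value=0 (bin 00); offset now 39 = byte 4 bit 7; 1 bits remain
Read 6: bits[39:40] width=1 -> value=0 (bin 0); offset now 40 = byte 5 bit 0; 0 bits remain

Answer: 40 0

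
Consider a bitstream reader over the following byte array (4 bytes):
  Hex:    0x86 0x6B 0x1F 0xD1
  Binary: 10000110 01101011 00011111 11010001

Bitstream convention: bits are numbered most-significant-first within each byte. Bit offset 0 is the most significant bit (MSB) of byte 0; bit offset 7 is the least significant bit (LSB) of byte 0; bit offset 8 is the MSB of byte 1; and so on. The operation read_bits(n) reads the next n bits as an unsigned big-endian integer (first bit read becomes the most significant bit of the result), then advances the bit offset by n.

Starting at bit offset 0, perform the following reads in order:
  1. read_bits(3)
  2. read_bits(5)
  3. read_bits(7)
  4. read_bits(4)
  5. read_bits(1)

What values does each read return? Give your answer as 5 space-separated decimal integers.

Read 1: bits[0:3] width=3 -> value=4 (bin 100); offset now 3 = byte 0 bit 3; 29 bits remain
Read 2: bits[3:8] width=5 -> value=6 (bin 00110); offset now 8 = byte 1 bit 0; 24 bits remain
Read 3: bits[8:15] width=7 -> value=53 (bin 0110101); offset now 15 = byte 1 bit 7; 17 bits remain
Read 4: bits[15:19] width=4 -> value=8 (bin 1000); offset now 19 = byte 2 bit 3; 13 bits remain
Read 5: bits[19:20] width=1 -> value=1 (bin 1); offset now 20 = byte 2 bit 4; 12 bits remain

Answer: 4 6 53 8 1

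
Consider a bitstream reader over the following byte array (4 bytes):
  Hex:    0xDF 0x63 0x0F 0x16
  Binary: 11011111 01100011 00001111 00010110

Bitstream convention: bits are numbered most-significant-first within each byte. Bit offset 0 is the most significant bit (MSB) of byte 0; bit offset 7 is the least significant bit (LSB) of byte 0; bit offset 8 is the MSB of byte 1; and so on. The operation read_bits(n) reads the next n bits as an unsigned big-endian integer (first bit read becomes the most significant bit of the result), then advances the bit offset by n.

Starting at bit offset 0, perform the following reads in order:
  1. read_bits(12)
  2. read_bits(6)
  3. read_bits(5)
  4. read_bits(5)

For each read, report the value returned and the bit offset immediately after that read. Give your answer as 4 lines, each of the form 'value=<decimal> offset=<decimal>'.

Read 1: bits[0:12] width=12 -> value=3574 (bin 110111110110); offset now 12 = byte 1 bit 4; 20 bits remain
Read 2: bits[12:18] width=6 -> value=12 (bin 001100); offset now 18 = byte 2 bit 2; 14 bits remain
Read 3: bits[18:23] width=5 -> value=7 (bin 00111); offset now 23 = byte 2 bit 7; 9 bits remain
Read 4: bits[23:28] width=5 -> value=17 (bin 10001); offset now 28 = byte 3 bit 4; 4 bits remain

Answer: value=3574 offset=12
value=12 offset=18
value=7 offset=23
value=17 offset=28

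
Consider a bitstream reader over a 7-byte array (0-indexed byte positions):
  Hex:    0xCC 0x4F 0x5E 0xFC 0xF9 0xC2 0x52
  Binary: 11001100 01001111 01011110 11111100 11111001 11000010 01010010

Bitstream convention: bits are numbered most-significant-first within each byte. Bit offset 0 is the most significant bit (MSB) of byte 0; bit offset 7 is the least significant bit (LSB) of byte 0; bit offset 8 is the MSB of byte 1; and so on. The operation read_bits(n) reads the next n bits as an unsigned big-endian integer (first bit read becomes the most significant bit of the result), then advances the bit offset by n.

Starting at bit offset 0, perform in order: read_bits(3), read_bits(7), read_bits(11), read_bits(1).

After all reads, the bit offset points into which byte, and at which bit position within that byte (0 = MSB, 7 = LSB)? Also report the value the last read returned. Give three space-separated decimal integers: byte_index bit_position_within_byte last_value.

Read 1: bits[0:3] width=3 -> value=6 (bin 110); offset now 3 = byte 0 bit 3; 53 bits remain
Read 2: bits[3:10] width=7 -> value=49 (bin 0110001); offset now 10 = byte 1 bit 2; 46 bits remain
Read 3: bits[10:21] width=11 -> value=491 (bin 00111101011); offset now 21 = byte 2 bit 5; 35 bits remain
Read 4: bits[21:22] width=1 -> value=1 (bin 1); offset now 22 = byte 2 bit 6; 34 bits remain

Answer: 2 6 1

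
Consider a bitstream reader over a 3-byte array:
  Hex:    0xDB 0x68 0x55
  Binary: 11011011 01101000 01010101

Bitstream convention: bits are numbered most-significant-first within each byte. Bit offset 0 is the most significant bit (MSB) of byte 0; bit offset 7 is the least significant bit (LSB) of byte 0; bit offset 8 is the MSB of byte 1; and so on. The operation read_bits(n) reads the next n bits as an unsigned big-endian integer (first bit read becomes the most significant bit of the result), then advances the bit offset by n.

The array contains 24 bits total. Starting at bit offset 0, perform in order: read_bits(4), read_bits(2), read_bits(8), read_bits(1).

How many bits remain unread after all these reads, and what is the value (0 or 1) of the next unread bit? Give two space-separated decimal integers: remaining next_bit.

Read 1: bits[0:4] width=4 -> value=13 (bin 1101); offset now 4 = byte 0 bit 4; 20 bits remain
Read 2: bits[4:6] width=2 -> value=2 (bin 10); offset now 6 = byte 0 bit 6; 18 bits remain
Read 3: bits[6:14] width=8 -> value=218 (bin 11011010); offset now 14 = byte 1 bit 6; 10 bits remain
Read 4: bits[14:15] width=1 -> value=0 (bin 0); offset now 15 = byte 1 bit 7; 9 bits remain

Answer: 9 0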